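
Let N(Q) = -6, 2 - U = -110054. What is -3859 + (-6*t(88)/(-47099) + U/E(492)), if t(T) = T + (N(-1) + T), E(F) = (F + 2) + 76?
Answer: -49208132213/13423215 ≈ -3665.9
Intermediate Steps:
U = 110056 (U = 2 - 1*(-110054) = 2 + 110054 = 110056)
E(F) = 78 + F (E(F) = (2 + F) + 76 = 78 + F)
t(T) = -6 + 2*T (t(T) = T + (-6 + T) = -6 + 2*T)
-3859 + (-6*t(88)/(-47099) + U/E(492)) = -3859 + (-6*(-6 + 2*88)/(-47099) + 110056/(78 + 492)) = -3859 + (-6*(-6 + 176)*(-1/47099) + 110056/570) = -3859 + (-6*170*(-1/47099) + 110056*(1/570)) = -3859 + (-1020*(-1/47099) + 55028/285) = -3859 + (1020/47099 + 55028/285) = -3859 + 2592054472/13423215 = -49208132213/13423215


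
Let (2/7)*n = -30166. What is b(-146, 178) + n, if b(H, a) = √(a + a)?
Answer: -105581 + 2*√89 ≈ -1.0556e+5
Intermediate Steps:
n = -105581 (n = (7/2)*(-30166) = -105581)
b(H, a) = √2*√a (b(H, a) = √(2*a) = √2*√a)
b(-146, 178) + n = √2*√178 - 105581 = 2*√89 - 105581 = -105581 + 2*√89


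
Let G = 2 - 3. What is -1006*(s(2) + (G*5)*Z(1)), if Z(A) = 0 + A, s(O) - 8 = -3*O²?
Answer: 9054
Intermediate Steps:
G = -1
s(O) = 8 - 3*O²
Z(A) = A
-1006*(s(2) + (G*5)*Z(1)) = -1006*((8 - 3*2²) - 1*5*1) = -1006*((8 - 3*4) - 5*1) = -1006*((8 - 12) - 5) = -1006*(-4 - 5) = -1006*(-9) = 9054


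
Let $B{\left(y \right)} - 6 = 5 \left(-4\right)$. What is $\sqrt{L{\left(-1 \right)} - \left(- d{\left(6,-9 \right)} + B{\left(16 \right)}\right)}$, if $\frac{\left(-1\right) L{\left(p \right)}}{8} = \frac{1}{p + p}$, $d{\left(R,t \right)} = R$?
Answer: $2 \sqrt{6} \approx 4.899$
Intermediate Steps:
$B{\left(y \right)} = -14$ ($B{\left(y \right)} = 6 + 5 \left(-4\right) = 6 - 20 = -14$)
$L{\left(p \right)} = - \frac{4}{p}$ ($L{\left(p \right)} = - \frac{8}{p + p} = - \frac{8}{2 p} = - 8 \frac{1}{2 p} = - \frac{4}{p}$)
$\sqrt{L{\left(-1 \right)} - \left(- d{\left(6,-9 \right)} + B{\left(16 \right)}\right)} = \sqrt{- \frac{4}{-1} + \left(6 - -14\right)} = \sqrt{\left(-4\right) \left(-1\right) + \left(6 + 14\right)} = \sqrt{4 + 20} = \sqrt{24} = 2 \sqrt{6}$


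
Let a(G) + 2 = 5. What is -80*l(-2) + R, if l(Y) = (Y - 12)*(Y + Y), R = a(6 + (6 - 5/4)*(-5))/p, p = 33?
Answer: -49279/11 ≈ -4479.9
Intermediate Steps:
a(G) = 3 (a(G) = -2 + 5 = 3)
R = 1/11 (R = 3/33 = 3*(1/33) = 1/11 ≈ 0.090909)
l(Y) = 2*Y*(-12 + Y) (l(Y) = (-12 + Y)*(2*Y) = 2*Y*(-12 + Y))
-80*l(-2) + R = -160*(-2)*(-12 - 2) + 1/11 = -160*(-2)*(-14) + 1/11 = -80*56 + 1/11 = -4480 + 1/11 = -49279/11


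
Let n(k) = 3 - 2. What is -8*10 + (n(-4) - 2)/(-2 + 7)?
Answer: -401/5 ≈ -80.200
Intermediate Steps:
n(k) = 1
-8*10 + (n(-4) - 2)/(-2 + 7) = -8*10 + (1 - 2)/(-2 + 7) = -80 - 1/5 = -401/5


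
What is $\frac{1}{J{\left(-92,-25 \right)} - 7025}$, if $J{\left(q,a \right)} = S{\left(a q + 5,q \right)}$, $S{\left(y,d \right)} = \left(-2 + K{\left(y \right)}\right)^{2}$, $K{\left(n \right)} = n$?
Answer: $\frac{1}{5296784} \approx 1.8879 \cdot 10^{-7}$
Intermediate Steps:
$S{\left(y,d \right)} = \left(-2 + y\right)^{2}$
$J{\left(q,a \right)} = \left(3 + a q\right)^{2}$ ($J{\left(q,a \right)} = \left(-2 + \left(a q + 5\right)\right)^{2} = \left(-2 + \left(5 + a q\right)\right)^{2} = \left(3 + a q\right)^{2}$)
$\frac{1}{J{\left(-92,-25 \right)} - 7025} = \frac{1}{\left(3 - -2300\right)^{2} - 7025} = \frac{1}{\left(3 + 2300\right)^{2} - 7025} = \frac{1}{2303^{2} - 7025} = \frac{1}{5303809 - 7025} = \frac{1}{5296784}$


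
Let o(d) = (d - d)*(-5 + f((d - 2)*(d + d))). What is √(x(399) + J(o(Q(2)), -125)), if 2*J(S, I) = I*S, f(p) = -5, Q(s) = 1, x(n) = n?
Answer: √399 ≈ 19.975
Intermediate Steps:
o(d) = 0 (o(d) = (d - d)*(-5 - 5) = 0*(-10) = 0)
J(S, I) = I*S/2 (J(S, I) = (I*S)/2 = I*S/2)
√(x(399) + J(o(Q(2)), -125)) = √(399 + (½)*(-125)*0) = √(399 + 0) = √399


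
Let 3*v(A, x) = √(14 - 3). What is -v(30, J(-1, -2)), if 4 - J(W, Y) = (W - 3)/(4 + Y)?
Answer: -√11/3 ≈ -1.1055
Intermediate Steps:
J(W, Y) = 4 - (-3 + W)/(4 + Y) (J(W, Y) = 4 - (W - 3)/(4 + Y) = 4 - (-3 + W)/(4 + Y))
v(A, x) = √11/3 (v(A, x) = √(14 - 3)/3 = √11/3)
-v(30, J(-1, -2)) = -√11/3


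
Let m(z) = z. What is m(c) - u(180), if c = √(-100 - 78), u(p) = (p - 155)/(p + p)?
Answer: -5/72 + I*√178 ≈ -0.069444 + 13.342*I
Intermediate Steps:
u(p) = (-155 + p)/(2*p) (u(p) = (-155 + p)/((2*p)) = (-155 + p)*(1/(2*p)) = (-155 + p)/(2*p))
c = I*√178 (c = √(-178) = I*√178 ≈ 13.342*I)
m(c) - u(180) = I*√178 - (-155 + 180)/(2*180) = I*√178 - 25/(2*180) = I*√178 - 1*5/72 = I*√178 - 5/72 = -5/72 + I*√178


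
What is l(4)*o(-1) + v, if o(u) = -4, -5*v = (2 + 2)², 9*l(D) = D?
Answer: -224/45 ≈ -4.9778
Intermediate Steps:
l(D) = D/9
v = -16/5 (v = -(2 + 2)²/5 = -⅕*4² = -⅕*16 = -16/5 ≈ -3.2000)
l(4)*o(-1) + v = ((⅑)*4)*(-4) - 16/5 = (4/9)*(-4) - 16/5 = -16/9 - 16/5 = -224/45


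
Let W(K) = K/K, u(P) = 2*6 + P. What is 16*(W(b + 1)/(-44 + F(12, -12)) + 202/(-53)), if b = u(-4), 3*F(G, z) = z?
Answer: -9749/159 ≈ -61.314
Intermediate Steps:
F(G, z) = z/3
u(P) = 12 + P
b = 8 (b = 12 - 4 = 8)
W(K) = 1
16*(W(b + 1)/(-44 + F(12, -12)) + 202/(-53)) = 16*(1/(-44 + (⅓)*(-12)) + 202/(-53)) = 16*(1/(-44 - 4) + 202*(-1/53)) = 16*(1/(-48) - 202/53) = 16*(1*(-1/48) - 202/53) = 16*(-1/48 - 202/53) = 16*(-9749/2544) = -9749/159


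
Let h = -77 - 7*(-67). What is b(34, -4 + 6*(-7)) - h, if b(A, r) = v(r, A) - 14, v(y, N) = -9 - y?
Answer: -369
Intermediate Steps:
b(A, r) = -23 - r (b(A, r) = (-9 - r) - 14 = -23 - r)
h = 392 (h = -77 + 469 = 392)
b(34, -4 + 6*(-7)) - h = (-23 - (-4 + 6*(-7))) - 1*392 = (-23 - (-4 - 42)) - 392 = (-23 - 1*(-46)) - 392 = (-23 + 46) - 392 = 23 - 392 = -369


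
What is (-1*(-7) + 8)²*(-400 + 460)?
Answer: 13500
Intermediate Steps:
(-1*(-7) + 8)²*(-400 + 460) = (7 + 8)²*60 = 15²*60 = 225*60 = 13500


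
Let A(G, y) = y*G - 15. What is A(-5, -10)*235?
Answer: 8225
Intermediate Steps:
A(G, y) = -15 + G*y (A(G, y) = G*y - 15 = -15 + G*y)
A(-5, -10)*235 = (-15 - 5*(-10))*235 = (-15 + 50)*235 = 35*235 = 8225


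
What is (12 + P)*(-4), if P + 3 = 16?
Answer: -100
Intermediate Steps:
P = 13 (P = -3 + 16 = 13)
(12 + P)*(-4) = (12 + 13)*(-4) = 25*(-4) = -100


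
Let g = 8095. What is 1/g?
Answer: 1/8095 ≈ 0.00012353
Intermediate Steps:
1/g = 1/8095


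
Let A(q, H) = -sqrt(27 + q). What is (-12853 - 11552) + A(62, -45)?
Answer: -24405 - sqrt(89) ≈ -24414.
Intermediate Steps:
(-12853 - 11552) + A(62, -45) = (-12853 - 11552) - sqrt(27 + 62) = -24405 - sqrt(89)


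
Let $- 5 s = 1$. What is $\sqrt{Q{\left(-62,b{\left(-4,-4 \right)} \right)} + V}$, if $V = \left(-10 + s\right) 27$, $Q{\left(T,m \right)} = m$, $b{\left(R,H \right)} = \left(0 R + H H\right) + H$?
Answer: $\frac{i \sqrt{6585}}{5} \approx 16.23 i$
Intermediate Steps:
$b{\left(R,H \right)} = H + H^{2}$ ($b{\left(R,H \right)} = \left(0 + H^{2}\right) + H = H^{2} + H = H + H^{2}$)
$s = - \frac{1}{5}$ ($s = \left(- \frac{1}{5}\right) 1 = - \frac{1}{5} \approx -0.2$)
$V = - \frac{1377}{5}$ ($V = \left(-10 - \frac{1}{5}\right) 27 = \left(- \frac{51}{5}\right) 27 = - \frac{1377}{5} \approx -275.4$)
$\sqrt{Q{\left(-62,b{\left(-4,-4 \right)} \right)} + V} = \sqrt{- 4 \left(1 - 4\right) - \frac{1377}{5}} = \sqrt{\left(-4\right) \left(-3\right) - \frac{1377}{5}} = \sqrt{12 - \frac{1377}{5}} = \sqrt{- \frac{1317}{5}} = \frac{i \sqrt{6585}}{5}$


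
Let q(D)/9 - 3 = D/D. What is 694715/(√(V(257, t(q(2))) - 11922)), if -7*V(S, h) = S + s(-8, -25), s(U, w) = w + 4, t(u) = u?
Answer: -138943*I*√585830/16738 ≈ -6353.6*I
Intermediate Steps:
q(D) = 36 (q(D) = 27 + 9*(D/D) = 27 + 9*1 = 27 + 9 = 36)
s(U, w) = 4 + w
V(S, h) = 3 - S/7 (V(S, h) = -(S + (4 - 25))/7 = -(S - 21)/7 = -(-21 + S)/7 = 3 - S/7)
694715/(√(V(257, t(q(2))) - 11922)) = 694715/(√((3 - ⅐*257) - 11922)) = 694715/(√((3 - 257/7) - 11922)) = 694715/(√(-236/7 - 11922)) = 694715/(√(-83690/7)) = 694715/((I*√585830/7)) = 694715*(-I*√585830/83690) = -138943*I*√585830/16738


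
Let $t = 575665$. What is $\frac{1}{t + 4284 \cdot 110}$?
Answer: $\frac{1}{1046905} \approx 9.552 \cdot 10^{-7}$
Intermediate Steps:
$\frac{1}{t + 4284 \cdot 110} = \frac{1}{575665 + 4284 \cdot 110} = \frac{1}{575665 + 471240} = \frac{1}{1046905}$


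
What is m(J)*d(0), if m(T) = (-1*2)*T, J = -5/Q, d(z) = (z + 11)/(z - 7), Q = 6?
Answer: -55/21 ≈ -2.6190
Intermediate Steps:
d(z) = (11 + z)/(-7 + z)
J = -5/6 ≈ -0.83333
m(T) = -2*T
m(J)*d(0) = (-2*(-5/6))*((11 + 0)/(-7 + 0)) = 5*(11/(-7))/3 = 5*(-1/7*11)/3 = (5/3)*(-11/7) = -55/21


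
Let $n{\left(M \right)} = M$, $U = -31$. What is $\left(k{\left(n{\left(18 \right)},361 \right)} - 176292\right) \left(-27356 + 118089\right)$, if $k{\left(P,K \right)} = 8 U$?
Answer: $-16018003820$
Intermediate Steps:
$k{\left(P,K \right)} = -248$ ($k{\left(P,K \right)} = 8 \left(-31\right) = -248$)
$\left(k{\left(n{\left(18 \right)},361 \right)} - 176292\right) \left(-27356 + 118089\right) = \left(-248 - 176292\right) \left(-27356 + 118089\right) = \left(-176540\right) 90733 = -16018003820$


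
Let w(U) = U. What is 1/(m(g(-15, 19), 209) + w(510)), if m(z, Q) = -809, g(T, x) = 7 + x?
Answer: -1/299 ≈ -0.0033445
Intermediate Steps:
1/(m(g(-15, 19), 209) + w(510)) = 1/(-809 + 510) = 1/(-299) = -1/299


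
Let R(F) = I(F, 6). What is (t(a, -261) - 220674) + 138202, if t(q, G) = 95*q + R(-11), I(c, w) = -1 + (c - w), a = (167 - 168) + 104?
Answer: -72705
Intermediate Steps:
a = 103 (a = -1 + 104 = 103)
I(c, w) = -1 + c - w
R(F) = -7 + F (R(F) = -1 + F - 1*6 = -1 + F - 6 = -7 + F)
t(q, G) = -18 + 95*q (t(q, G) = 95*q + (-7 - 11) = 95*q - 18 = -18 + 95*q)
(t(a, -261) - 220674) + 138202 = ((-18 + 95*103) - 220674) + 138202 = ((-18 + 9785) - 220674) + 138202 = (9767 - 220674) + 138202 = -210907 + 138202 = -72705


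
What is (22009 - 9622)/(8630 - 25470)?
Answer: -12387/16840 ≈ -0.73557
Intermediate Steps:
(22009 - 9622)/(8630 - 25470) = 12387/(-16840) = 12387*(-1/16840) = -12387/16840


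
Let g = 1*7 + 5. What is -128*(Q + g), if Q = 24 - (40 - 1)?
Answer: 384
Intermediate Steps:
g = 12 (g = 7 + 5 = 12)
Q = -15 (Q = 24 - 1*39 = 24 - 39 = -15)
-128*(Q + g) = -128*(-15 + 12) = -128*(-3) = 384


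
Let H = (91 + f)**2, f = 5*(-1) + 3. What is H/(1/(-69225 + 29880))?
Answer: -311651745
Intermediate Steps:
f = -2 (f = -5 + 3 = -2)
H = 7921 (H = (91 - 2)**2 = 89**2 = 7921)
H/(1/(-69225 + 29880)) = 7921/(1/(-69225 + 29880)) = 7921/(1/(-39345)) = 7921/(-1/39345) = 7921*(-39345) = -311651745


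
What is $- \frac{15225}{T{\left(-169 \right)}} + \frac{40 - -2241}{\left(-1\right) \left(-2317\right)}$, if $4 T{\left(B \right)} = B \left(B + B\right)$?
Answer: $- \frac{5405009}{66175837} \approx -0.081676$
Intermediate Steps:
$T{\left(B \right)} = \frac{B^{2}}{2}$ ($T{\left(B \right)} = \frac{B \left(B + B\right)}{4} = \frac{B 2 B}{4} = \frac{2 B^{2}}{4} = \frac{B^{2}}{2}$)
$- \frac{15225}{T{\left(-169 \right)}} + \frac{40 - -2241}{\left(-1\right) \left(-2317\right)} = - \frac{15225}{\frac{1}{2} \left(-169\right)^{2}} + \frac{40 - -2241}{\left(-1\right) \left(-2317\right)} = - \frac{15225}{\frac{1}{2} \cdot 28561} + \frac{40 + 2241}{2317} = - \frac{15225}{\frac{28561}{2}} + 2281 \cdot \frac{1}{2317} = \left(-15225\right) \frac{2}{28561} + \frac{2281}{2317} = - \frac{30450}{28561} + \frac{2281}{2317} = - \frac{5405009}{66175837}$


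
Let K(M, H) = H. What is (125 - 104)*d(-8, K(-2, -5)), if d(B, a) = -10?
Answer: -210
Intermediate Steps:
(125 - 104)*d(-8, K(-2, -5)) = (125 - 104)*(-10) = 21*(-10) = -210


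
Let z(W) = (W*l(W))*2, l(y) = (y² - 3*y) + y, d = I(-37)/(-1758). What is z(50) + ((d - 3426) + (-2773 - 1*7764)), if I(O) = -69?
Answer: 132457705/586 ≈ 2.2604e+5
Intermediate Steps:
d = 23/586 (d = -69/(-1758) = -69*(-1/1758) = 23/586 ≈ 0.039249)
l(y) = y² - 2*y
z(W) = 2*W²*(-2 + W) (z(W) = (W*(W*(-2 + W)))*2 = (W²*(-2 + W))*2 = 2*W²*(-2 + W))
z(50) + ((d - 3426) + (-2773 - 1*7764)) = 2*50²*(-2 + 50) + ((23/586 - 3426) + (-2773 - 1*7764)) = 2*2500*48 + (-2007613/586 + (-2773 - 7764)) = 240000 + (-2007613/586 - 10537) = 240000 - 8182295/586 = 132457705/586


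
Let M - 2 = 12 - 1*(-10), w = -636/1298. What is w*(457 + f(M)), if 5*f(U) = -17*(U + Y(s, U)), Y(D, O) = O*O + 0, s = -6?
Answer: 503394/649 ≈ 775.65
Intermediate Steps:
w = -318/649 (w = -636*1/1298 = -318/649 ≈ -0.48998)
Y(D, O) = O**2 (Y(D, O) = O**2 + 0 = O**2)
M = 24 (M = 2 + (12 - 1*(-10)) = 2 + (12 + 10) = 2 + 22 = 24)
f(U) = -17*U/5 - 17*U**2/5 (f(U) = (-17*(U + U**2))/5 = (-17*U - 17*U**2)/5 = -17*U/5 - 17*U**2/5)
w*(457 + f(M)) = -318*(457 + (17/5)*24*(-1 - 1*24))/649 = -318*(457 + (17/5)*24*(-1 - 24))/649 = -318*(457 + (17/5)*24*(-25))/649 = -318*(457 - 2040)/649 = -318/649*(-1583) = 503394/649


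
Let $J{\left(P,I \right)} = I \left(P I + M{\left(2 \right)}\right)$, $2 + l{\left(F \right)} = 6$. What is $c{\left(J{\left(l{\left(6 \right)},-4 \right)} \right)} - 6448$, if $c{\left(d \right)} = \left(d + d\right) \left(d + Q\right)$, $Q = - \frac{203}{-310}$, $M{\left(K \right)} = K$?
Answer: $- \frac{15912}{155} \approx -102.66$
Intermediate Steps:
$l{\left(F \right)} = 4$ ($l{\left(F \right)} = -2 + 6 = 4$)
$J{\left(P,I \right)} = I \left(2 + I P\right)$ ($J{\left(P,I \right)} = I \left(P I + 2\right) = I \left(I P + 2\right) = I \left(2 + I P\right)$)
$Q = \frac{203}{310}$ ($Q = \left(-203\right) \left(- \frac{1}{310}\right) = \frac{203}{310} \approx 0.65484$)
$c{\left(d \right)} = 2 d \left(\frac{203}{310} + d\right)$ ($c{\left(d \right)} = \left(d + d\right) \left(d + \frac{203}{310}\right) = 2 d \left(\frac{203}{310} + d\right)$)
$c{\left(J{\left(l{\left(6 \right)},-4 \right)} \right)} - 6448 = \frac{- 4 \left(2 - 16\right) \left(203 + 310 \left(- 4 \left(2 - 16\right)\right)\right)}{155} - 6448 = \frac{\left(-4\right) \left(-14\right) \left(203 + 310 \left(\left(-4\right) \left(-14\right)\right)\right)}{155} - 6448 = \frac{1}{155} \cdot 56 \left(203 + 310 \cdot 56\right) - 6448 = \frac{1}{155} \cdot 56 \left(203 + 17360\right) - 6448 = \frac{1}{155} \cdot 56 \cdot 17563 - 6448 = \frac{983528}{155} - 6448 = - \frac{15912}{155}$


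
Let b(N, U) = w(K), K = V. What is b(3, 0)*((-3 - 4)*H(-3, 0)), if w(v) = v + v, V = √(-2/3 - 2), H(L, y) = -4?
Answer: 112*I*√6/3 ≈ 91.448*I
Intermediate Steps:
V = 2*I*√6/3 (V = √(-2*⅓ - 2) = √(-⅔ - 2) = √(-8/3) = 2*I*√6/3 ≈ 1.633*I)
K = 2*I*√6/3 ≈ 1.633*I
w(v) = 2*v
b(N, U) = 4*I*√6/3 (b(N, U) = 2*(2*I*√6/3) = 4*I*√6/3)
b(3, 0)*((-3 - 4)*H(-3, 0)) = (4*I*√6/3)*((-3 - 4)*(-4)) = (4*I*√6/3)*(-7*(-4)) = (4*I*√6/3)*28 = 112*I*√6/3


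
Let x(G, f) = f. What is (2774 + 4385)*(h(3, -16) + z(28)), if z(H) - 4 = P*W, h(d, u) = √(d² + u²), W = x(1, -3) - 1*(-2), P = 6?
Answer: -14318 + 7159*√265 ≈ 1.0222e+5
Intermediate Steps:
W = -1 (W = -3 - 1*(-2) = -3 + 2 = -1)
z(H) = -2 (z(H) = 4 + 6*(-1) = 4 - 6 = -2)
(2774 + 4385)*(h(3, -16) + z(28)) = (2774 + 4385)*(√(3² + (-16)²) - 2) = 7159*(√(9 + 256) - 2) = 7159*(√265 - 2) = 7159*(-2 + √265) = -14318 + 7159*√265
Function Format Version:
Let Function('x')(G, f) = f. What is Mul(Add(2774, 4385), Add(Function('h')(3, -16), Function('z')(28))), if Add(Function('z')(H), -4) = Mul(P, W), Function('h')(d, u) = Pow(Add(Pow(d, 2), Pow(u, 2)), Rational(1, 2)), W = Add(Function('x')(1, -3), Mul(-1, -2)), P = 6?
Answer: Add(-14318, Mul(7159, Pow(265, Rational(1, 2)))) ≈ 1.0222e+5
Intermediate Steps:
W = -1 (W = Add(-3, Mul(-1, -2)) = Add(-3, 2) = -1)
Function('z')(H) = -2 (Function('z')(H) = Add(4, Mul(6, -1)) = Add(4, -6) = -2)
Mul(Add(2774, 4385), Add(Function('h')(3, -16), Function('z')(28))) = Mul(Add(2774, 4385), Add(Pow(Add(Pow(3, 2), Pow(-16, 2)), Rational(1, 2)), -2)) = Mul(7159, Add(Pow(Add(9, 256), Rational(1, 2)), -2)) = Mul(7159, Add(Pow(265, Rational(1, 2)), -2)) = Mul(7159, Add(-2, Pow(265, Rational(1, 2)))) = Add(-14318, Mul(7159, Pow(265, Rational(1, 2))))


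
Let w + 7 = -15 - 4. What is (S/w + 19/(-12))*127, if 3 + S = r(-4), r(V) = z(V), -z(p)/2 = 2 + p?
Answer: -32131/156 ≈ -205.97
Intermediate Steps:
z(p) = -4 - 2*p (z(p) = -2*(2 + p) = -4 - 2*p)
r(V) = -4 - 2*V
S = 1 (S = -3 + (-4 - 2*(-4)) = -3 + (-4 + 8) = -3 + 4 = 1)
w = -26 (w = -7 + (-15 - 4) = -7 - 19 = -26)
(S/w + 19/(-12))*127 = (1/(-26) + 19/(-12))*127 = (1*(-1/26) + 19*(-1/12))*127 = (-1/26 - 19/12)*127 = -253/156*127 = -32131/156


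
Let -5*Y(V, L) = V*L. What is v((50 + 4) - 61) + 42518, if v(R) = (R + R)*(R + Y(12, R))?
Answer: 211904/5 ≈ 42381.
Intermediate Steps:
Y(V, L) = -L*V/5 (Y(V, L) = -V*L/5 = -L*V/5)
v(R) = -14*R**2/5 (v(R) = (R + R)*(R - 1/5*R*12) = (2*R)*(R - 12*R/5) = (2*R)*(-7*R/5) = -14*R**2/5)
v((50 + 4) - 61) + 42518 = -14*((50 + 4) - 61)**2/5 + 42518 = -14*(54 - 61)**2/5 + 42518 = -14/5*(-7)**2 + 42518 = -14/5*49 + 42518 = -686/5 + 42518 = 211904/5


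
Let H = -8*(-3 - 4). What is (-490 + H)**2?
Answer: 188356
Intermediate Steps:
H = 56 (H = -8*(-7) = 56)
(-490 + H)**2 = (-490 + 56)**2 = (-434)**2 = 188356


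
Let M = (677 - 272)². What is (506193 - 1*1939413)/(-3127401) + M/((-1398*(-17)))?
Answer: 60781539505/8258423574 ≈ 7.3599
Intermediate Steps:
M = 164025 (M = 405² = 164025)
(506193 - 1*1939413)/(-3127401) + M/((-1398*(-17))) = (506193 - 1*1939413)/(-3127401) + 164025/((-1398*(-17))) = (506193 - 1939413)*(-1/3127401) + 164025/23766 = -1433220*(-1/3127401) + 164025*(1/23766) = 477740/1042467 + 54675/7922 = 60781539505/8258423574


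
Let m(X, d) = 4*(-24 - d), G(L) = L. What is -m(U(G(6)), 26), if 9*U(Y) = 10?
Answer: 200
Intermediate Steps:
U(Y) = 10/9 (U(Y) = (⅑)*10 = 10/9)
m(X, d) = -96 - 4*d
-m(U(G(6)), 26) = -(-96 - 4*26) = -(-96 - 104) = -1*(-200) = 200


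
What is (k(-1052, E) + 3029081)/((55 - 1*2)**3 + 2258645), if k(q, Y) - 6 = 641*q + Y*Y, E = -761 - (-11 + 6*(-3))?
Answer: 2890579/2407522 ≈ 1.2006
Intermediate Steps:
E = -732 (E = -761 - (-11 - 18) = -761 - 1*(-29) = -761 + 29 = -732)
k(q, Y) = 6 + Y**2 + 641*q (k(q, Y) = 6 + (641*q + Y*Y) = 6 + (641*q + Y**2) = 6 + (Y**2 + 641*q) = 6 + Y**2 + 641*q)
(k(-1052, E) + 3029081)/((55 - 1*2)**3 + 2258645) = ((6 + (-732)**2 + 641*(-1052)) + 3029081)/((55 - 1*2)**3 + 2258645) = ((6 + 535824 - 674332) + 3029081)/((55 - 2)**3 + 2258645) = (-138502 + 3029081)/(53**3 + 2258645) = 2890579/(148877 + 2258645) = 2890579/2407522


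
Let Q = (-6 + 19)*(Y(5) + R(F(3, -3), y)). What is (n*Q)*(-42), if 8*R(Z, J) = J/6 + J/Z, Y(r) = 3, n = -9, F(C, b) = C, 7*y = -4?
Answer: 29133/2 ≈ 14567.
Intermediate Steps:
y = -4/7 (y = (⅐)*(-4) = -4/7 ≈ -0.57143)
R(Z, J) = J/48 + J/(8*Z) (R(Z, J) = (J/6 + J/Z)/8 = J/48 + J/(8*Z))
Q = 1079/28 (Q = (-6 + 19)*(3 + (1/48)*(-4/7)*(6 + 3)/3) = 13*(3 + (1/48)*(-4/7)*(⅓)*9) = 13*(3 - 1/28) = 13*(83/28) = 1079/28 ≈ 38.536)
(n*Q)*(-42) = -9*1079/28*(-42) = -9711/28*(-42) = 29133/2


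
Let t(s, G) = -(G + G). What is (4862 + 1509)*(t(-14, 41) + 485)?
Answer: 2567513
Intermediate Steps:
t(s, G) = -2*G
(4862 + 1509)*(t(-14, 41) + 485) = (4862 + 1509)*(-2*41 + 485) = 6371*(-82 + 485) = 6371*403 = 2567513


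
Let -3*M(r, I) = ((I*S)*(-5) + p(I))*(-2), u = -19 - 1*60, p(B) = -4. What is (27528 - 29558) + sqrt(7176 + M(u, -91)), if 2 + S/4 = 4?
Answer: -2030 + 40*sqrt(6) ≈ -1932.0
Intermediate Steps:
S = 8 (S = -8 + 4*4 = -8 + 16 = 8)
u = -79 (u = -19 - 60 = -79)
M(r, I) = -8/3 - 80*I/3 (M(r, I) = -((I*8)*(-5) - 4)*(-2)/3 = -((8*I)*(-5) - 4)*(-2)/3 = -(-40*I - 4)*(-2)/3 = -(-4 - 40*I)*(-2)/3 = -(8 + 80*I)/3 = -8/3 - 80*I/3)
(27528 - 29558) + sqrt(7176 + M(u, -91)) = (27528 - 29558) + sqrt(7176 + (-8/3 - 80/3*(-91))) = -2030 + sqrt(7176 + (-8/3 + 7280/3)) = -2030 + sqrt(7176 + 2424) = -2030 + sqrt(9600) = -2030 + 40*sqrt(6)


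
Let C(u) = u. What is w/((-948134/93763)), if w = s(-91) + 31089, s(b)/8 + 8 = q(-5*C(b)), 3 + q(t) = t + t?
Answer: -3589341403/948134 ≈ -3785.7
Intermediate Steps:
q(t) = -3 + 2*t (q(t) = -3 + (t + t) = -3 + 2*t)
s(b) = -88 - 80*b (s(b) = -64 + 8*(-3 + 2*(-5*b)) = -64 + 8*(-3 - 10*b) = -64 + (-24 - 80*b) = -88 - 80*b)
w = 38281 (w = (-88 - 80*(-91)) + 31089 = (-88 + 7280) + 31089 = 7192 + 31089 = 38281)
w/((-948134/93763)) = 38281/((-948134/93763)) = 38281/((-948134*1/93763)) = 38281/(-948134/93763) = 38281*(-93763/948134) = -3589341403/948134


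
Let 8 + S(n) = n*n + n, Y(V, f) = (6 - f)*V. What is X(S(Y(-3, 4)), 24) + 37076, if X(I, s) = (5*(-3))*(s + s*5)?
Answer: 34916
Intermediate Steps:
Y(V, f) = V*(6 - f)
S(n) = -8 + n + n² (S(n) = -8 + (n*n + n) = -8 + (n² + n) = -8 + (n + n²) = -8 + n + n²)
X(I, s) = -90*s (X(I, s) = -15*(s + 5*s) = -90*s)
X(S(Y(-3, 4)), 24) + 37076 = -90*24 + 37076 = -2160 + 37076 = 34916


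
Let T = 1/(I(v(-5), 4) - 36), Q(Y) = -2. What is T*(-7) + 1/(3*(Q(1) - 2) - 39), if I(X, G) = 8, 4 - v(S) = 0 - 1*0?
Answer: 47/204 ≈ 0.23039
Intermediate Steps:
v(S) = 4 (v(S) = 4 - (0 - 1*0) = 4 - (0 + 0) = 4 - 1*0 = 4 + 0 = 4)
T = -1/28 (T = 1/(8 - 36) = 1/(-28) = -1/28 ≈ -0.035714)
T*(-7) + 1/(3*(Q(1) - 2) - 39) = -1/28*(-7) + 1/(3*(-2 - 2) - 39) = 1/4 + 1/(3*(-4) - 39) = 1/4 + 1/(-12 - 39) = 1/4 + 1/(-51) = 1/4 - 1/51 = 47/204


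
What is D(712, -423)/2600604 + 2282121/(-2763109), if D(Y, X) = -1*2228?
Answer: -1485262301984/1796438079459 ≈ -0.82678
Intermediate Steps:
D(Y, X) = -2228
D(712, -423)/2600604 + 2282121/(-2763109) = -2228/2600604 + 2282121/(-2763109) = -2228*1/2600604 + 2282121*(-1/2763109) = -557/650151 - 2282121/2763109 = -1485262301984/1796438079459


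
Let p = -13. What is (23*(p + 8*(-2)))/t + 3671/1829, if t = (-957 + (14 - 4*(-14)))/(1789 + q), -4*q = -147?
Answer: 8922268437/6489292 ≈ 1374.9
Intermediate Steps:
q = 147/4 (q = -1/4*(-147) = 147/4 ≈ 36.750)
t = -3548/7303 (t = (-957 + (14 - 4*(-14)))/(1789 + 147/4) = (-957 + (14 + 56))/(7303/4) = (-957 + 70)*(4/7303) = -887*4/7303 = -3548/7303 ≈ -0.48583)
(23*(p + 8*(-2)))/t + 3671/1829 = (23*(-13 + 8*(-2)))/(-3548/7303) + 3671/1829 = (23*(-13 - 16))*(-7303/3548) + 3671*(1/1829) = (23*(-29))*(-7303/3548) + 3671/1829 = -667*(-7303/3548) + 3671/1829 = 4871101/3548 + 3671/1829 = 8922268437/6489292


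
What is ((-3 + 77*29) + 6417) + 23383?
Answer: 32030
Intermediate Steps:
((-3 + 77*29) + 6417) + 23383 = ((-3 + 2233) + 6417) + 23383 = (2230 + 6417) + 23383 = 8647 + 23383 = 32030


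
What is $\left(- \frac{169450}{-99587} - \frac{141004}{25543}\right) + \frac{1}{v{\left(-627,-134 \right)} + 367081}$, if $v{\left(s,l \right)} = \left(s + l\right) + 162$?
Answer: $- \frac{3559968421244295}{932238859063162} \approx -3.8187$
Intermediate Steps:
$v{\left(s,l \right)} = 162 + l + s$ ($v{\left(s,l \right)} = \left(l + s\right) + 162 = 162 + l + s$)
$\left(- \frac{169450}{-99587} - \frac{141004}{25543}\right) + \frac{1}{v{\left(-627,-134 \right)} + 367081} = \left(- \frac{169450}{-99587} - \frac{141004}{25543}\right) + \frac{1}{\left(162 - 134 - 627\right) + 367081} = \left(\left(-169450\right) \left(- \frac{1}{99587}\right) - \frac{141004}{25543}\right) + \frac{1}{-599 + 367081} = \left(\frac{169450}{99587} - \frac{141004}{25543}\right) + \frac{1}{366482} = - \frac{9713903998}{2543750741} + \frac{1}{366482} = - \frac{3559968421244295}{932238859063162}$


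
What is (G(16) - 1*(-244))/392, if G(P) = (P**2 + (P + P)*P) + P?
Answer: 257/98 ≈ 2.6224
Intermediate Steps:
G(P) = P + 3*P**2 (G(P) = (P**2 + (2*P)*P) + P = (P**2 + 2*P**2) + P = 3*P**2 + P = P + 3*P**2)
(G(16) - 1*(-244))/392 = (16*(1 + 3*16) - 1*(-244))/392 = (16*(1 + 48) + 244)*(1/392) = (16*49 + 244)*(1/392) = (784 + 244)*(1/392) = 1028*(1/392) = 257/98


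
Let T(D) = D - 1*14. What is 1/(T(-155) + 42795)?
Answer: 1/42626 ≈ 2.3460e-5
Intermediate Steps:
T(D) = -14 + D (T(D) = D - 14 = -14 + D)
1/(T(-155) + 42795) = 1/((-14 - 155) + 42795) = 1/(-169 + 42795) = 1/42626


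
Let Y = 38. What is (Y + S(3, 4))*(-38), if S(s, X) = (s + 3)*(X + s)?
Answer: -3040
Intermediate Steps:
S(s, X) = (3 + s)*(X + s)
(Y + S(3, 4))*(-38) = (38 + (3² + 3*4 + 3*3 + 4*3))*(-38) = (38 + (9 + 12 + 9 + 12))*(-38) = (38 + 42)*(-38) = 80*(-38) = -3040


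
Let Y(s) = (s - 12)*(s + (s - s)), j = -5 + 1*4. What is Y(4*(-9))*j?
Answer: -1728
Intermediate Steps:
j = -1 (j = -5 + 4 = -1)
Y(s) = s*(-12 + s) (Y(s) = (-12 + s)*(s + 0) = (-12 + s)*s = s*(-12 + s))
Y(4*(-9))*j = ((4*(-9))*(-12 + 4*(-9)))*(-1) = -36*(-12 - 36)*(-1) = -36*(-48)*(-1) = 1728*(-1) = -1728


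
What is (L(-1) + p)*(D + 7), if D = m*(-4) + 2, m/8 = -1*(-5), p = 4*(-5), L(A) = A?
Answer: 3171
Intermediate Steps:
p = -20
m = 40 (m = 8*(-1*(-5)) = 8*5 = 40)
D = -158 (D = 40*(-4) + 2 = -160 + 2 = -158)
(L(-1) + p)*(D + 7) = (-1 - 20)*(-158 + 7) = -21*(-151) = 3171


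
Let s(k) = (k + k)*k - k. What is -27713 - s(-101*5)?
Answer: -538268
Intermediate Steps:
s(k) = -k + 2*k**2 (s(k) = (2*k)*k - k = 2*k**2 - k = -k + 2*k**2)
-27713 - s(-101*5) = -27713 - (-101*5)*(-1 + 2*(-101*5)) = -27713 - (-505)*(-1 + 2*(-505)) = -27713 - (-505)*(-1 - 1010) = -27713 - (-505)*(-1011) = -27713 - 1*510555 = -27713 - 510555 = -538268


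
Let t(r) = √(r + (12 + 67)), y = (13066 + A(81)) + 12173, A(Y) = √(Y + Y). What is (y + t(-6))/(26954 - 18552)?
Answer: 25239/8402 + √73/8402 + 9*√2/8402 ≈ 3.0065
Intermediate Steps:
A(Y) = √2*√Y (A(Y) = √(2*Y) = √2*√Y)
y = 25239 + 9*√2 (y = (13066 + √2*√81) + 12173 = (13066 + √2*9) + 12173 = (13066 + 9*√2) + 12173 = 25239 + 9*√2 ≈ 25252.)
t(r) = √(79 + r) (t(r) = √(r + 79) = √(79 + r))
(y + t(-6))/(26954 - 18552) = ((25239 + 9*√2) + √(79 - 6))/(26954 - 18552) = ((25239 + 9*√2) + √73)/8402 = (25239 + √73 + 9*√2)*(1/8402) = 25239/8402 + √73/8402 + 9*√2/8402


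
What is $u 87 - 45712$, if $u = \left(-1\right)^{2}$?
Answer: $-45625$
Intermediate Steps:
$u = 1$
$u 87 - 45712 = 1 \cdot 87 - 45712 = 87 - 45712 = -45625$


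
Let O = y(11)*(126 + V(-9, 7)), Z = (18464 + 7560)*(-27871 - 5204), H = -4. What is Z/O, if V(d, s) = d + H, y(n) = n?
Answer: -860743800/1243 ≈ -6.9247e+5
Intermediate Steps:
Z = -860743800 (Z = 26024*(-33075) = -860743800)
V(d, s) = -4 + d (V(d, s) = d - 4 = -4 + d)
O = 1243 (O = 11*(126 + (-4 - 9)) = 11*(126 - 13) = 11*113 = 1243)
Z/O = -860743800/1243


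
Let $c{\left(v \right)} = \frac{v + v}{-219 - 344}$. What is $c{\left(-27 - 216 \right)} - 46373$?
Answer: $- \frac{26107513}{563} \approx -46372.0$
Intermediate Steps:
$c{\left(v \right)} = - \frac{2 v}{563}$ ($c{\left(v \right)} = \frac{2 v}{-563} = 2 v \left(- \frac{1}{563}\right) = - \frac{2 v}{563}$)
$c{\left(-27 - 216 \right)} - 46373 = - \frac{2 \left(-27 - 216\right)}{563} - 46373 = \left(- \frac{2}{563}\right) \left(-243\right) - 46373 = \frac{486}{563} - 46373 = - \frac{26107513}{563}$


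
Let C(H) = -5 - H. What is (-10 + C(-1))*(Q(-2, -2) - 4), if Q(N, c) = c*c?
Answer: 0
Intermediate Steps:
Q(N, c) = c**2
(-10 + C(-1))*(Q(-2, -2) - 4) = (-10 + (-5 - 1*(-1)))*((-2)**2 - 4) = (-10 + (-5 + 1))*(4 - 4) = (-10 - 4)*0 = -14*0 = 0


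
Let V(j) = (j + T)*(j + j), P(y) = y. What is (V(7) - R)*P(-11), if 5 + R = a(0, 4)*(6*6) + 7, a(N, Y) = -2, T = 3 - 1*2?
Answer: -2002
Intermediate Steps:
T = 1 (T = 3 - 2 = 1)
R = -70 (R = -5 + (-12*6 + 7) = -5 + (-2*36 + 7) = -5 + (-72 + 7) = -5 - 65 = -70)
V(j) = 2*j*(1 + j) (V(j) = (j + 1)*(j + j) = (1 + j)*(2*j) = 2*j*(1 + j))
(V(7) - R)*P(-11) = (2*7*(1 + 7) - 1*(-70))*(-11) = (2*7*8 + 70)*(-11) = (112 + 70)*(-11) = 182*(-11) = -2002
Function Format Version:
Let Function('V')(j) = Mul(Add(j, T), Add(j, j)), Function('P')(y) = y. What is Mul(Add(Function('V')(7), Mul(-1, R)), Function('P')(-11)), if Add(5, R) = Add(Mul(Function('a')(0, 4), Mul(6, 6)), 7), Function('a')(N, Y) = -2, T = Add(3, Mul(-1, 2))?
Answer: -2002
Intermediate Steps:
T = 1 (T = Add(3, -2) = 1)
R = -70 (R = Add(-5, Add(Mul(-2, Mul(6, 6)), 7)) = Add(-5, Add(Mul(-2, 36), 7)) = Add(-5, Add(-72, 7)) = Add(-5, -65) = -70)
Function('V')(j) = Mul(2, j, Add(1, j)) (Function('V')(j) = Mul(Add(j, 1), Add(j, j)) = Mul(Add(1, j), Mul(2, j)) = Mul(2, j, Add(1, j)))
Mul(Add(Function('V')(7), Mul(-1, R)), Function('P')(-11)) = Mul(Add(Mul(2, 7, Add(1, 7)), Mul(-1, -70)), -11) = Mul(Add(Mul(2, 7, 8), 70), -11) = Mul(Add(112, 70), -11) = Mul(182, -11) = -2002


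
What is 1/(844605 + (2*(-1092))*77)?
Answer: 1/676437 ≈ 1.4783e-6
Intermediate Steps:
1/(844605 + (2*(-1092))*77) = 1/(844605 - 2184*77) = 1/(844605 - 168168) = 1/676437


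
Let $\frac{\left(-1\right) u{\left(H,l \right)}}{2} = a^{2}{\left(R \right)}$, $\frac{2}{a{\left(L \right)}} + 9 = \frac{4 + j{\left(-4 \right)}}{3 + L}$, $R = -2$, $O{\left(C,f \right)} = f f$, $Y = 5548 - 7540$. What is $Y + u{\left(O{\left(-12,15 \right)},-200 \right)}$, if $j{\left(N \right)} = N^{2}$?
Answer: $- \frac{241040}{121} \approx -1992.1$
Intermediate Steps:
$Y = -1992$
$O{\left(C,f \right)} = f^{2}$
$a{\left(L \right)} = \frac{2}{-9 + \frac{20}{3 + L}}$ ($a{\left(L \right)} = \frac{2}{-9 + \frac{4 + \left(-4\right)^{2}}{3 + L}} = \frac{2}{-9 + \frac{4 + 16}{3 + L}} = \frac{2}{-9 + \frac{20}{3 + L}}$)
$u{\left(H,l \right)} = - \frac{8}{121}$ ($u{\left(H,l \right)} = - 2 \left(\frac{2 \left(-3 - -2\right)}{7 + 9 \left(-2\right)}\right)^{2} = - 2 \left(\frac{2 \left(-3 + 2\right)}{7 - 18}\right)^{2} = - 2 \left(2 \frac{1}{-11} \left(-1\right)\right)^{2} = - 2 \left(2 \left(- \frac{1}{11}\right) \left(-1\right)\right)^{2} = - 2 \left(\frac{2}{11}\right)^{2} = \left(-2\right) \frac{4}{121} = - \frac{8}{121}$)
$Y + u{\left(O{\left(-12,15 \right)},-200 \right)} = -1992 - \frac{8}{121} = - \frac{241040}{121}$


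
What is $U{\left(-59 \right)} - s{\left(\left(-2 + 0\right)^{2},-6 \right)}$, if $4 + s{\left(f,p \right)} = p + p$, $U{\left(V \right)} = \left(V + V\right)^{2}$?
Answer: $13940$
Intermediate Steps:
$U{\left(V \right)} = 4 V^{2}$ ($U{\left(V \right)} = \left(2 V\right)^{2} = 4 V^{2}$)
$s{\left(f,p \right)} = -4 + 2 p$ ($s{\left(f,p \right)} = -4 + \left(p + p\right) = -4 + 2 p$)
$U{\left(-59 \right)} - s{\left(\left(-2 + 0\right)^{2},-6 \right)} = 4 \left(-59\right)^{2} - \left(-4 + 2 \left(-6\right)\right) = 4 \cdot 3481 - \left(-4 - 12\right) = 13924 - -16 = 13924 + 16 = 13940$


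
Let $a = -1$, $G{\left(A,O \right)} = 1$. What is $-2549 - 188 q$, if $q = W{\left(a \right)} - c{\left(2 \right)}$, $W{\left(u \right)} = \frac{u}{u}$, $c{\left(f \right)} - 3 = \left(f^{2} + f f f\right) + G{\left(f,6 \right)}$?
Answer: $271$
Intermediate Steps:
$c{\left(f \right)} = 4 + f^{2} + f^{3}$ ($c{\left(f \right)} = 3 + \left(\left(f^{2} + f f f\right) + 1\right) = 3 + \left(\left(f^{2} + f^{2} f\right) + 1\right) = 3 + \left(\left(f^{2} + f^{3}\right) + 1\right) = 3 + \left(1 + f^{2} + f^{3}\right) = 4 + f^{2} + f^{3}$)
$W{\left(u \right)} = 1$
$q = -15$ ($q = 1 - \left(4 + 2^{2} + 2^{3}\right) = 1 - \left(4 + 4 + 8\right) = 1 - 16 = -15$)
$-2549 - 188 q = -2549 - -2820 = -2549 + 2820 = 271$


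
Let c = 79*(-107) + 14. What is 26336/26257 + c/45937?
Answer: 988214009/1206167809 ≈ 0.81930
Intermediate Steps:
c = -8439 (c = -8453 + 14 = -8439)
26336/26257 + c/45937 = 26336/26257 - 8439/45937 = 988214009/1206167809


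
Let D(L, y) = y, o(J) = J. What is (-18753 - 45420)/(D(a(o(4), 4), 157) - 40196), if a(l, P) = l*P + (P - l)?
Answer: 64173/40039 ≈ 1.6028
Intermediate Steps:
a(l, P) = P - l + P*l (a(l, P) = P*l + (P - l) = P - l + P*l)
(-18753 - 45420)/(D(a(o(4), 4), 157) - 40196) = (-18753 - 45420)/(157 - 40196) = -64173/(-40039) = -64173*(-1/40039) = 64173/40039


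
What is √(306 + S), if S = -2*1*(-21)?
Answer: 2*√87 ≈ 18.655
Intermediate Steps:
S = 42 (S = -2*(-21) = 42)
√(306 + S) = √(306 + 42) = √348 = 2*√87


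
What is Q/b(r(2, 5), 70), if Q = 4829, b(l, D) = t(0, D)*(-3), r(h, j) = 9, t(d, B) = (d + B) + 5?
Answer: -4829/225 ≈ -21.462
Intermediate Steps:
t(d, B) = 5 + B + d (t(d, B) = (B + d) + 5 = 5 + B + d)
b(l, D) = -15 - 3*D (b(l, D) = (5 + D + 0)*(-3) = (5 + D)*(-3) = -15 - 3*D)
Q/b(r(2, 5), 70) = 4829/(-15 - 3*70) = 4829/(-15 - 210) = 4829/(-225) = 4829*(-1/225) = -4829/225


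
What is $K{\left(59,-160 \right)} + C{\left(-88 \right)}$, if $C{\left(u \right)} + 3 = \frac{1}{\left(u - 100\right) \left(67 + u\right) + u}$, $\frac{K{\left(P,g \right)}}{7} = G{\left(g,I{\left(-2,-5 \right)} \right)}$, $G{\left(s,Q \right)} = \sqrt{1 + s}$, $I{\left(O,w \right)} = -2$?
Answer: $- \frac{11579}{3860} + 7 i \sqrt{159} \approx -2.9997 + 88.267 i$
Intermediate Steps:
$K{\left(P,g \right)} = 7 \sqrt{1 + g}$
$C{\left(u \right)} = -3 + \frac{1}{u + \left(-100 + u\right) \left(67 + u\right)}$ ($C{\left(u \right)} = -3 + \frac{1}{\left(u - 100\right) \left(67 + u\right) + u} = -3 + \frac{1}{\left(-100 + u\right) \left(67 + u\right) + u} = -3 + \frac{1}{u + \left(-100 + u\right) \left(67 + u\right)}$)
$K{\left(59,-160 \right)} + C{\left(-88 \right)} = 7 \sqrt{1 - 160} + \frac{-20101 - -8448 + 3 \left(-88\right)^{2}}{6700 - \left(-88\right)^{2} + 32 \left(-88\right)} = 7 \sqrt{-159} + \frac{-20101 + 8448 + 3 \cdot 7744}{6700 - 7744 - 2816} = 7 i \sqrt{159} + \frac{-20101 + 8448 + 23232}{6700 - 7744 - 2816} = 7 i \sqrt{159} + \frac{1}{-3860} \cdot 11579 = 7 i \sqrt{159} - \frac{11579}{3860} = - \frac{11579}{3860} + 7 i \sqrt{159}$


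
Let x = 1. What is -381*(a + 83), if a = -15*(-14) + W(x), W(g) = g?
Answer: -112014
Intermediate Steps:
a = 211 (a = -15*(-14) + 1 = 210 + 1 = 211)
-381*(a + 83) = -381*(211 + 83) = -381*294 = -112014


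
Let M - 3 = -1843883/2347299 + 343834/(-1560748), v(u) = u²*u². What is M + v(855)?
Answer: 978893994400305124316303/1831771109826 ≈ 5.3440e+11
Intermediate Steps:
v(u) = u⁴
M = 3652854375053/1831771109826 (M = 3 + (-1843883/2347299 + 343834/(-1560748)) = 3 + (-1843883*1/2347299 + 343834*(-1/1560748)) = 3 + (-1843883/2347299 - 171917/780374) = 3 - 1842458954425/1831771109826 = 3652854375053/1831771109826 ≈ 1.9942)
M + v(855) = 3652854375053/1831771109826 + 855⁴ = 3652854375053/1831771109826 + 534397550625 = 978893994400305124316303/1831771109826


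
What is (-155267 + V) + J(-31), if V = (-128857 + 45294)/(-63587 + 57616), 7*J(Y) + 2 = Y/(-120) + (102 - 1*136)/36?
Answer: -333726474691/2149560 ≈ -1.5525e+5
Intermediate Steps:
J(Y) = -53/126 - Y/840 (J(Y) = -2/7 + (Y/(-120) + (102 - 1*136)/36)/7 = -2/7 + (Y*(-1/120) + (102 - 136)*(1/36))/7 = -2/7 + (-Y/120 - 34*1/36)/7 = -2/7 + (-Y/120 - 17/18)/7 = -2/7 + (-17/18 - Y/120)/7 = -2/7 + (-17/126 - Y/840) = -53/126 - Y/840)
V = 83563/5971 (V = -83563/(-5971) = -83563*(-1/5971) = 83563/5971 ≈ 13.995)
(-155267 + V) + J(-31) = (-155267 + 83563/5971) + (-53/126 - 1/840*(-31)) = -927015694/5971 + (-53/126 + 31/840) = -927015694/5971 - 967/2520 = -333726474691/2149560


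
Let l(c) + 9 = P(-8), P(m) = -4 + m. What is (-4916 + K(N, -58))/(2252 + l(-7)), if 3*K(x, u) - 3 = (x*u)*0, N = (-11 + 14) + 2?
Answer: -4915/2231 ≈ -2.2030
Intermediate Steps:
N = 5 (N = 3 + 2 = 5)
K(x, u) = 1 (K(x, u) = 1 + ((x*u)*0)/3 = 1 + ((u*x)*0)/3 = 1 + (⅓)*0 = 1 + 0 = 1)
l(c) = -21 (l(c) = -9 + (-4 - 8) = -9 - 12 = -21)
(-4916 + K(N, -58))/(2252 + l(-7)) = (-4916 + 1)/(2252 - 21) = -4915/2231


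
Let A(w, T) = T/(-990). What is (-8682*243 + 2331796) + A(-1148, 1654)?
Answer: 109923823/495 ≈ 2.2207e+5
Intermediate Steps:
A(w, T) = -T/990 (A(w, T) = T*(-1/990) = -T/990)
(-8682*243 + 2331796) + A(-1148, 1654) = (-8682*243 + 2331796) - 1/990*1654 = (-2109726 + 2331796) - 827/495 = 222070 - 827/495 = 109923823/495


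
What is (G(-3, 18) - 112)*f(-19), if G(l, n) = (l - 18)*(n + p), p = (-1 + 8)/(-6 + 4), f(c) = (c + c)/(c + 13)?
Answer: -15827/6 ≈ -2637.8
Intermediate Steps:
f(c) = 2*c/(13 + c) (f(c) = (2*c)/(13 + c) = 2*c/(13 + c))
p = -7/2 (p = 7/(-2) = 7*(-½) = -7/2 ≈ -3.5000)
G(l, n) = (-18 + l)*(-7/2 + n) (G(l, n) = (l - 18)*(n - 7/2) = (-18 + l)*(-7/2 + n))
(G(-3, 18) - 112)*f(-19) = ((63 - 18*18 - 7/2*(-3) - 3*18) - 112)*(2*(-19)/(13 - 19)) = ((63 - 324 + 21/2 - 54) - 112)*(2*(-19)/(-6)) = (-609/2 - 112)*(2*(-19)*(-⅙)) = -833/2*19/3 = -15827/6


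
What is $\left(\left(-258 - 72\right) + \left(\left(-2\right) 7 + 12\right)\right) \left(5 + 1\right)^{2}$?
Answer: $-11952$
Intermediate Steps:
$\left(\left(-258 - 72\right) + \left(\left(-2\right) 7 + 12\right)\right) \left(5 + 1\right)^{2} = \left(-330 + \left(-14 + 12\right)\right) 6^{2} = \left(-330 - 2\right) 36 = \left(-332\right) 36 = -11952$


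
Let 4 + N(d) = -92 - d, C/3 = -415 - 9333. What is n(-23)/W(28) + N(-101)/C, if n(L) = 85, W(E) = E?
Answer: 155350/51177 ≈ 3.0355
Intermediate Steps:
C = -29244 (C = 3*(-415 - 9333) = 3*(-9748) = -29244)
N(d) = -96 - d (N(d) = -4 + (-92 - d) = -96 - d)
n(-23)/W(28) + N(-101)/C = 85/28 + (-96 - 1*(-101))/(-29244) = 85*(1/28) + (-96 + 101)*(-1/29244) = 85/28 + 5*(-1/29244) = 85/28 - 5/29244 = 155350/51177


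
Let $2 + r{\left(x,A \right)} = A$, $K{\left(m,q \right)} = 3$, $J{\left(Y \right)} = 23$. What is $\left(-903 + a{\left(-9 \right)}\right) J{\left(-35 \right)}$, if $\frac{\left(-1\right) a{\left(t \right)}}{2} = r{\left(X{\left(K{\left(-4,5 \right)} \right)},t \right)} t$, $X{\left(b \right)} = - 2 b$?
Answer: $-25323$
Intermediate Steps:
$r{\left(x,A \right)} = -2 + A$
$a{\left(t \right)} = - 2 t \left(-2 + t\right)$ ($a{\left(t \right)} = - 2 \left(-2 + t\right) t = - 2 t \left(-2 + t\right)$)
$\left(-903 + a{\left(-9 \right)}\right) J{\left(-35 \right)} = \left(-903 + 2 \left(-9\right) \left(2 - -9\right)\right) 23 = \left(-903 + 2 \left(-9\right) \left(2 + 9\right)\right) 23 = \left(-903 + 2 \left(-9\right) 11\right) 23 = \left(-903 - 198\right) 23 = \left(-1101\right) 23 = -25323$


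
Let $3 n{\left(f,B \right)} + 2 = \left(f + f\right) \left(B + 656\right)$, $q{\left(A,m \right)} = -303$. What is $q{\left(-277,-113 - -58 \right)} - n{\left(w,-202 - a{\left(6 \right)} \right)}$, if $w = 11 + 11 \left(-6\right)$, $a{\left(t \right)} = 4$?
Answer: $\frac{48593}{3} \approx 16198.0$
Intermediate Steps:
$w = -55$ ($w = 11 - 66 = -55$)
$n{\left(f,B \right)} = - \frac{2}{3} + \frac{2 f \left(656 + B\right)}{3}$ ($n{\left(f,B \right)} = - \frac{2}{3} + \frac{\left(f + f\right) \left(B + 656\right)}{3} = - \frac{2}{3} + \frac{2 f \left(656 + B\right)}{3}$)
$q{\left(-277,-113 - -58 \right)} - n{\left(w,-202 - a{\left(6 \right)} \right)} = -303 - \left(- \frac{2}{3} + \frac{1312}{3} \left(-55\right) + \frac{2}{3} \left(-202 - 4\right) \left(-55\right)\right) = -303 - \left(- \frac{2}{3} - \frac{72160}{3} + \frac{2}{3} \left(-202 - 4\right) \left(-55\right)\right) = -303 - \left(- \frac{2}{3} - \frac{72160}{3} + \frac{2}{3} \left(-206\right) \left(-55\right)\right) = -303 - \left(- \frac{2}{3} - \frac{72160}{3} + \frac{22660}{3}\right) = -303 - - \frac{49502}{3} = -303 + \frac{49502}{3} = \frac{48593}{3}$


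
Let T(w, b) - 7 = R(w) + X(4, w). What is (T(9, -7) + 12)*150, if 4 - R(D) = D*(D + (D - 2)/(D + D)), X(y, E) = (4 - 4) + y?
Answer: -8625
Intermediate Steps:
X(y, E) = y (X(y, E) = 0 + y = y)
R(D) = 4 - D*(D + (-2 + D)/(2*D)) (R(D) = 4 - D*(D + (D - 2)/(D + D)) = 4 - D*(D + (-2 + D)/((2*D))) = 4 - D*(D + (-2 + D)*(1/(2*D))) = 4 - D*(D + (-2 + D)/(2*D)))
T(w, b) = 16 - w² - w/2 (T(w, b) = 7 + ((5 - w² - w/2) + 4) = 7 + (9 - w² - w/2) = 16 - w² - w/2)
(T(9, -7) + 12)*150 = ((16 - 1*9² - ½*9) + 12)*150 = ((16 - 1*81 - 9/2) + 12)*150 = ((16 - 81 - 9/2) + 12)*150 = (-139/2 + 12)*150 = -115/2*150 = -8625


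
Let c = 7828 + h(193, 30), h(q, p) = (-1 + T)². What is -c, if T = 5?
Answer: -7844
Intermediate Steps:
h(q, p) = 16 (h(q, p) = (-1 + 5)² = 4² = 16)
c = 7844 (c = 7828 + 16 = 7844)
-c = -1*7844 = -7844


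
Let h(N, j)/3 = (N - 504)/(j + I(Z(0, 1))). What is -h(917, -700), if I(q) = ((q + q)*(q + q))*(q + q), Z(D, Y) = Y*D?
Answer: 177/100 ≈ 1.7700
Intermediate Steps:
Z(D, Y) = D*Y
I(q) = 8*q**3 (I(q) = ((2*q)*(2*q))*(2*q) = (4*q**2)*(2*q) = 8*q**3)
h(N, j) = 3*(-504 + N)/j (h(N, j) = 3*((N - 504)/(j + 8*(0*1)**3)) = 3*((-504 + N)/(j + 8*0**3)) = 3*((-504 + N)/(j + 8*0)) = 3*((-504 + N)/(j + 0)) = 3*((-504 + N)/j) = 3*(-504 + N)/j)
-h(917, -700) = -3*(-504 + 917)/(-700) = -3*(-1)*413/700 = -1*(-177/100) = 177/100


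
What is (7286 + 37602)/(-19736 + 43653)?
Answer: 44888/23917 ≈ 1.8768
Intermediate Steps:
(7286 + 37602)/(-19736 + 43653) = 44888/23917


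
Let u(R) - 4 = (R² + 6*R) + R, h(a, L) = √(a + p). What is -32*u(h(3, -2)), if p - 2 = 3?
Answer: -384 - 448*√2 ≈ -1017.6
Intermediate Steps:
p = 5 (p = 2 + 3 = 5)
h(a, L) = √(5 + a) (h(a, L) = √(a + 5) = √(5 + a))
u(R) = 4 + R² + 7*R (u(R) = 4 + ((R² + 6*R) + R) = 4 + (R² + 7*R) = 4 + R² + 7*R)
-32*u(h(3, -2)) = -32*(4 + (√(5 + 3))² + 7*√(5 + 3)) = -32*(4 + (√8)² + 7*√8) = -32*(4 + (2*√2)² + 7*(2*√2)) = -32*(4 + 8 + 14*√2) = -32*(12 + 14*√2) = -384 - 448*√2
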